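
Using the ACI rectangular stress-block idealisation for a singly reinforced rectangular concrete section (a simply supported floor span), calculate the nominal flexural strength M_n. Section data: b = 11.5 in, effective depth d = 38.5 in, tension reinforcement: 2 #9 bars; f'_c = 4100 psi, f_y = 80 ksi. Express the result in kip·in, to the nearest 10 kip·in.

M_n ≈ 5840 kip·in

A_s = 2 × 1 = 2 in².
T = A_s f_y = 2 × 80 = 160 kips.
a = T/(0.85 f'_c b) = 160/(0.85 × 4.1 × 11.5) = 3.992 in.
M_n = T(d − a/2) = 160 × (38.5 − 1.996) = 5840.6 kip·in.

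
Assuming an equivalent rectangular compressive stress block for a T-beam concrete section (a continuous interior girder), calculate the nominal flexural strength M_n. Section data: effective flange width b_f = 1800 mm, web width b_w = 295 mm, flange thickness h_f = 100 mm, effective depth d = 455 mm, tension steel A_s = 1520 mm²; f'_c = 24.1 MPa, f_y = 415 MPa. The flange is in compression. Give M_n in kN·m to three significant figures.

M_n ≈ 282 kN·m

Tension: T = A_s f_y = 1520 × 415 = 630800 N.
Try a within the flange: a = T/(0.85 f'_c b_f) = 630800/(0.85 × 24.1 × 1800) = 17.11 mm.
Since a = 17.11 ≤ h_f = 100 mm, the stress block lies entirely in the flange; analyse as a rectangular beam of width b_f.
M_n = T(d − a/2) = 630800 × (455 − 8.555) = 281.62 × 10⁶ N·mm.
M_n = 281.62 kN·m.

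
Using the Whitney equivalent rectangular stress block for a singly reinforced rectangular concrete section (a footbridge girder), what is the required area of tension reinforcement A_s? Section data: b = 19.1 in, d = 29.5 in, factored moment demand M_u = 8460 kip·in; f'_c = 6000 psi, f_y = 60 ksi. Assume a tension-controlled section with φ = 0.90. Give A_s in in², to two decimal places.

A_s ≈ 5.64 in²

M_n = M_u/φ = 8460/0.90 = 9400 kip·in.
From M_n = 0.85 f'_c a b (d − a/2):
a = d − √(d² − 2M_n/(0.85 f'_c b)) = 29.5 − √(29.5² − 2 × 9400/(0.85 × 6 × 19.1)) = 3.476 in.
A_s = 0.85 f'_c a b / f_y = 0.85 × 6 × 3.476 × 19.1 / 60 = 5.643 in².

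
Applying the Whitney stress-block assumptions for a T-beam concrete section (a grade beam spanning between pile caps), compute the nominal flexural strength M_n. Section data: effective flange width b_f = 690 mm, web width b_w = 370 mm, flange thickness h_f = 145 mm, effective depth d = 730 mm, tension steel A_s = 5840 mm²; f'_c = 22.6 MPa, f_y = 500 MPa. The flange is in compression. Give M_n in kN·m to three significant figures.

Tension: T = A_s f_y = 5840 × 500 = 2920000 N.
Try a within the flange: a = T/(0.85 f'_c b_f) = 2920000/(0.85 × 22.6 × 690) = 220.30 mm.
a = 220.30 > h_f = 145 mm: the block extends into the web. Split into flange-overhang and web parts.
C_f = 0.85 f'_c (b_f − b_w) h_f = 0.85 × 22.6 × (690 − 370) × 145 = 891344 N.
Remaining web compression depth: a_w = (T − C_f)/(0.85 f'_c b_w) = (2920000 − 891344)/(0.85 × 22.6 × 370) = 285.42 mm.
M_n = C_f(d − h_f/2) + (T − C_f)(d − a_w/2) = 891344 × (730 − 72.5) + 2028656 × (730 − 142.71) = 586.06 + 1191.41 = 1777.47 × 10⁶ N·mm.
M_n = 1777.47 kN·m.

M_n ≈ 1780 kN·m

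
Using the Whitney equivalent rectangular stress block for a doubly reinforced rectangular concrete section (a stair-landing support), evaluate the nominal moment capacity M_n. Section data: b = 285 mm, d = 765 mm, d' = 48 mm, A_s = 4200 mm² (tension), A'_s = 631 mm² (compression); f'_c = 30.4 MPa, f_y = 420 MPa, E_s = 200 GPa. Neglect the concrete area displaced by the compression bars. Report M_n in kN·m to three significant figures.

Assume both tension and compression steel yield.
Net tension couple steel: A_s − A'_s = 3569 mm².
a = (A_s − A'_s) f_y / (0.85 f'_c b) = 1498980/(0.85 × 30.4 × 285) = 203.54 mm.
c = a/β₁ = 203.54/0.833 = 244.35 mm; ε'_s = 0.003(c − d')/c = 0.0024 ≥ f_y/E_s = 0.0021, so compression steel does yield.
M_n = (A_s − A'_s) f_y (d − a/2) + A'_s f_y (d − d') = [1498980 × (765 − 101.77) + 265020 × (765 − 48)] × 10⁻⁶ = 994.17 + 190.02 = 1184.19 kN·m.

M_n ≈ 1180 kN·m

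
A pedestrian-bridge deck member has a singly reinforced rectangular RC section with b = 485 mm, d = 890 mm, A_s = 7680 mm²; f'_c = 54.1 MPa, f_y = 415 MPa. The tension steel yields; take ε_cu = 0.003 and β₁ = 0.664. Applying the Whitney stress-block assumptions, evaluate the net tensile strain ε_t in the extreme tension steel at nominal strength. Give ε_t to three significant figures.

a = A_s f_y/(0.85 f'_c b) = 142.91 mm.
β₁ = 0.664, so c = a/β₁ = 142.91/0.664 = 215.23 mm.
From the linear strain diagram with ε_cu = 0.003: ε_t = 0.003 (d − c)/c = 0.003 × (890 − 215.23)/215.23 = 0.00941.
Since ε_t ≥ 0.005, the section is tension-controlled.

ε_t ≈ 0.00941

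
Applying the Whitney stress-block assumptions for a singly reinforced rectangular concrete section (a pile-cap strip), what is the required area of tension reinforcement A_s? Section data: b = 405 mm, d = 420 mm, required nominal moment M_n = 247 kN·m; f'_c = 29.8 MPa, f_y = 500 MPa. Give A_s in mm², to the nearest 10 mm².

With M_n = 0.85 f'_c a b (d − a/2), solve the quadratic for a:
a = d − √(d² − 2M_n/(0.85 f'_c b)) = 420 − √(420² − 2 × 247×10⁶/(0.85 × 29.8 × 405)) = 61.89 mm.
A_s = 0.85 f'_c a b / f_y = 0.85 × 29.8 × 61.89 × 405 / 500 = 1269.8 mm².

A_s ≈ 1270 mm²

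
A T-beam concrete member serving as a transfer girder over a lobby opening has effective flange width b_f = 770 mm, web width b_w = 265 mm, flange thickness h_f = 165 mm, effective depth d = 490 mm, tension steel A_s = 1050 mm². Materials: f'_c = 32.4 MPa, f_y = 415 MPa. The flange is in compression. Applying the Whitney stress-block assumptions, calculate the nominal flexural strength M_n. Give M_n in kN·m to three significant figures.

M_n ≈ 209 kN·m

Tension: T = A_s f_y = 1050 × 415 = 435750 N.
Try a within the flange: a = T/(0.85 f'_c b_f) = 435750/(0.85 × 32.4 × 770) = 20.55 mm.
Since a = 20.55 ≤ h_f = 165 mm, the stress block lies entirely in the flange; analyse as a rectangular beam of width b_f.
M_n = T(d − a/2) = 435750 × (490 − 10.275) = 209.04 × 10⁶ N·mm.
M_n = 209.04 kN·m.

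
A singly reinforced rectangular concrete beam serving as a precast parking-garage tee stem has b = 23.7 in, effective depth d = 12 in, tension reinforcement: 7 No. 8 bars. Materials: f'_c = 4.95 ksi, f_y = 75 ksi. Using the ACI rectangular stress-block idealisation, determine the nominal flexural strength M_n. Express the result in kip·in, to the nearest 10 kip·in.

M_n ≈ 4110 kip·in

A_s = 7 × 0.79 = 5.53 in².
T = A_s f_y = 5.53 × 75 = 414.75 kips.
a = T/(0.85 f'_c b) = 414.75/(0.85 × 4.95 × 23.7) = 4.159 in.
M_n = T(d − a/2) = 414.75 × (12 − 2.0795) = 4114.5 kip·in.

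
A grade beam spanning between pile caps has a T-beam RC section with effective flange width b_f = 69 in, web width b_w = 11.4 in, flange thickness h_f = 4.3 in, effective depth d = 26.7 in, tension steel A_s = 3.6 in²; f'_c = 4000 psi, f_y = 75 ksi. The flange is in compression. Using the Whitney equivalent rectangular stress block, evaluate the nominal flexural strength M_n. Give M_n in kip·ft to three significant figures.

Tension: T = A_s f_y = 3.6 × 75 = 270 kips.
Try a within the flange: a = T/(0.85 f'_c b_f) = 270/(0.85 × 4 × 69) = 1.151 in.
Since a = 1.151 ≤ h_f = 4.3 in, the stress block lies entirely in the flange; analyse as a rectangular beam of width b_f.
M_n = T(d − a/2) = 270 × (26.7 − 0.5755) = 7053.6 kip·in.
M_n = 7053.6/12 = 587.80 kip·ft.

M_n ≈ 588 kip·ft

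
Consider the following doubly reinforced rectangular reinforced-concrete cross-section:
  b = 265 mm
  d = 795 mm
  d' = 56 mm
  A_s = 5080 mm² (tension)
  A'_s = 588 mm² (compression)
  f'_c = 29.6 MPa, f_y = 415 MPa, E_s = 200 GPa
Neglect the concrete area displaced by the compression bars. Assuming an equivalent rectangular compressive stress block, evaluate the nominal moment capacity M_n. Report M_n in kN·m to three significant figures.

Assume both tension and compression steel yield.
Net tension couple steel: A_s − A'_s = 4492 mm².
a = (A_s − A'_s) f_y / (0.85 f'_c b) = 1864180/(0.85 × 29.6 × 265) = 279.60 mm.
c = a/β₁ = 279.60/0.839 = 333.25 mm; ε'_s = 0.003(c − d')/c = 0.0025 ≥ f_y/E_s = 0.0021, so compression steel does yield.
M_n = (A_s − A'_s) f_y (d − a/2) + A'_s f_y (d − d') = [1864180 × (795 − 139.8) + 244020 × (795 − 56)] × 10⁻⁶ = 1221.41 + 180.33 = 1401.74 kN·m.

M_n ≈ 1400 kN·m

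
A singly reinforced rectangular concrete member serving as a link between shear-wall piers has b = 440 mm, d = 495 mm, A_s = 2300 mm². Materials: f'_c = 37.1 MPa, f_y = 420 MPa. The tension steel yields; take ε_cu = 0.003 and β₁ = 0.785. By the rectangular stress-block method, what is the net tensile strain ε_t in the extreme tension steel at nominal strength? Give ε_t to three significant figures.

a = A_s f_y/(0.85 f'_c b) = 69.62 mm.
β₁ = 0.785, so c = a/β₁ = 69.62/0.785 = 88.69 mm.
From the linear strain diagram with ε_cu = 0.003: ε_t = 0.003 (d − c)/c = 0.003 × (495 − 88.69)/88.69 = 0.0137.
Since ε_t ≥ 0.005, the section is tension-controlled.

ε_t ≈ 0.0137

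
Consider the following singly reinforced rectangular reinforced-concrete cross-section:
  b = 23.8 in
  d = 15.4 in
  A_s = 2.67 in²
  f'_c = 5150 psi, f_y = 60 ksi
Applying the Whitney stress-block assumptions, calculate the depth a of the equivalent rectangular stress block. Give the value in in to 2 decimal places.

a ≈ 1.54 in

T = A_s f_y = 2.67 × 60 = 160.2 kips.
a = T/(0.85 f'_c b) = 160.2/(0.85 × 5.15 × 23.8) = 1.54 in.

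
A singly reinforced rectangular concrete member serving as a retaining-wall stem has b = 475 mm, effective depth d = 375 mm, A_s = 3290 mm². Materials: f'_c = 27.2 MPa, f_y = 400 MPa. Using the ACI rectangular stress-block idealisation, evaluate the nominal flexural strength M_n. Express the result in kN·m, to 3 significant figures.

T = A_s f_y = 3290 × 400 = 1316000 N = 1316 kN.
From C = T: a = T/(0.85 f'_c b) = 1316000/(0.85 × 27.2 × 475) = 119.83 mm.
M_n = T(d − a/2) = 1316 kN × (375 − 59.915) mm = 414.65 kN·m.

M_n ≈ 415 kN·m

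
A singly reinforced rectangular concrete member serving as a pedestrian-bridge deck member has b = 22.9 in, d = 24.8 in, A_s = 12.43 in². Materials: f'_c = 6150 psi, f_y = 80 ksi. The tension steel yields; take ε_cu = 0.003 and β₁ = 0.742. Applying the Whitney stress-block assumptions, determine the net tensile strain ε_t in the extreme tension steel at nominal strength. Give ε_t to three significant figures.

ε_t ≈ 0.00365

a = A_s f_y/(0.85 f'_c b) = 8.307 in.
β₁ = 0.742, so c = a/β₁ = 8.307/0.742 = 11.195 in.
From the linear strain diagram with ε_cu = 0.003: ε_t = 0.003 (d − c)/c = 0.003 × (24.8 − 11.195)/11.195 = 0.00365.
ε_t < 0.004 — the section is over-reinforced for flexure under ACI limits.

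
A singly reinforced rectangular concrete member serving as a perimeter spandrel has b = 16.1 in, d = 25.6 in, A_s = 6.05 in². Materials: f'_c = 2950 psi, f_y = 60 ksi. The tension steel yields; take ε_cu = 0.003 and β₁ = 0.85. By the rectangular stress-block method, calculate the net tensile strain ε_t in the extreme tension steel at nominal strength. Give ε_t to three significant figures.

a = A_s f_y/(0.85 f'_c b) = 8.992 in.
β₁ = 0.85, so c = a/β₁ = 8.992/0.85 = 10.579 in.
From the linear strain diagram with ε_cu = 0.003: ε_t = 0.003 (d − c)/c = 0.003 × (25.6 − 10.579)/10.579 = 0.00426.
ε_t is between 0.004 and 0.005 — transition zone.

ε_t ≈ 0.00426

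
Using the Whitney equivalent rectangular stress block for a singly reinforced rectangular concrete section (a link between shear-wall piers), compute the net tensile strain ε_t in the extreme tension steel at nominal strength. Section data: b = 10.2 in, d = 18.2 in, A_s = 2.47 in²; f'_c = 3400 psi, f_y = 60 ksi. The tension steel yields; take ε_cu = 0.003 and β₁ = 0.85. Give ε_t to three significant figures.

a = A_s f_y/(0.85 f'_c b) = 5.027 in.
β₁ = 0.85, so c = a/β₁ = 5.027/0.85 = 5.914 in.
From the linear strain diagram with ε_cu = 0.003: ε_t = 0.003 (d − c)/c = 0.003 × (18.2 − 5.914)/5.914 = 0.00623.
Since ε_t ≥ 0.005, the section is tension-controlled.

ε_t ≈ 0.00623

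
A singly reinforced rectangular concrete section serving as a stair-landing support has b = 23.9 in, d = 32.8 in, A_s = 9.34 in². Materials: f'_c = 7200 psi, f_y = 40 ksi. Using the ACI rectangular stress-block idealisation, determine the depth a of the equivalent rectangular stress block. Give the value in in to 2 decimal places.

a ≈ 2.55 in

T = A_s f_y = 9.34 × 40 = 373.6 kips.
a = T/(0.85 f'_c b) = 373.6/(0.85 × 7.2 × 23.9) = 2.55 in.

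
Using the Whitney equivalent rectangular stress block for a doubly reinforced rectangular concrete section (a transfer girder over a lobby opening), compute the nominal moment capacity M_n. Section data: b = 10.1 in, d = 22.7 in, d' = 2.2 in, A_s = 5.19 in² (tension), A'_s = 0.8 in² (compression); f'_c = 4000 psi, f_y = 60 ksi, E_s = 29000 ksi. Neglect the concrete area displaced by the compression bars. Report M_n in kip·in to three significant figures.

Assume both steels yield.
a = (A_s − A'_s) f_y/(0.85 f'_c b) = (5.19 − 0.8) × 60/(0.85 × 4 × 10.1) = 7.670 in.
c = a/β₁ = 7.670/0.85 = 9.024 in; ε'_s = 0.003(c − d')/c = 0.0023 ≥ ε_y = 0.0021, so the compression steel yields.
M_n = (A_s − A'_s) f_y (d − a/2) + A'_s f_y (d − d') = 263.4 × (22.7 − 3.835) + 48 × (22.7 − 2.2) = 4969.0 + 984.0 = 5953.0 kip·in.

M_n ≈ 5950 kip·in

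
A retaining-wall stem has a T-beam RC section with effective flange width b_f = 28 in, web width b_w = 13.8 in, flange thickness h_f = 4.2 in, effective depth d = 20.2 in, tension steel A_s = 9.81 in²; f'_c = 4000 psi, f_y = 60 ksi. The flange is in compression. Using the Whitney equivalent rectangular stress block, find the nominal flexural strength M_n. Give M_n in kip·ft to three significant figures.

Tension: T = A_s f_y = 9.81 × 60 = 588.6 kips.
Try a within the flange: a = T/(0.85 f'_c b_f) = 588.6/(0.85 × 4 × 28) = 6.183 in.
a = 6.183 > h_f = 4.2 in: the block extends into the web. Split into flange-overhang and web parts.
C_f = 0.85 f'_c (b_f − b_w) h_f = 0.85 × 4 × (28 − 13.8) × 4.2 = 202.8 kips.
Remaining web compression depth: a_w = (T − C_f)/(0.85 f'_c b_w) = (588.6 − 202.8)/(0.85 × 4 × 13.8) = 8.223 in.
M_n = C_f(d − h_f/2) + (T − C_f)(d − a_w/2) = 202.8 × (20.2 − 2.1) + 385.8 × (20.2 − 4.1115) = 3670.7 + 6206.9 = 9877.6 kip·in.
M_n = 9877.6/12 = 823.13 kip·ft.

M_n ≈ 823 kip·ft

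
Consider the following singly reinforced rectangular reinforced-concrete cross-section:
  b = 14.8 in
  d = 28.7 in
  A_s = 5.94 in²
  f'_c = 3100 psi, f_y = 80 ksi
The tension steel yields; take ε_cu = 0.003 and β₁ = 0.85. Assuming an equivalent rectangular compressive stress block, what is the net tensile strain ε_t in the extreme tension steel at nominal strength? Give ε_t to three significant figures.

ε_t ≈ 0.00301

a = A_s f_y/(0.85 f'_c b) = 12.185 in.
β₁ = 0.85, so c = a/β₁ = 12.185/0.85 = 14.335 in.
From the linear strain diagram with ε_cu = 0.003: ε_t = 0.003 (d − c)/c = 0.003 × (28.7 − 14.335)/14.335 = 0.00301.
ε_t < 0.004 — the section is over-reinforced for flexure under ACI limits.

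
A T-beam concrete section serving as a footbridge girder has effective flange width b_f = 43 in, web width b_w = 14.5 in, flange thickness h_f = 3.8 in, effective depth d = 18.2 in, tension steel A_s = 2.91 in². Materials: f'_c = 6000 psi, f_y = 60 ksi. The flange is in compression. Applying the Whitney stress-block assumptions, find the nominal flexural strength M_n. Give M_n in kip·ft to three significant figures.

Tension: T = A_s f_y = 2.91 × 60 = 174.6 kips.
Try a within the flange: a = T/(0.85 f'_c b_f) = 174.6/(0.85 × 6 × 43) = 0.796 in.
Since a = 0.796 ≤ h_f = 3.8 in, the stress block lies entirely in the flange; analyse as a rectangular beam of width b_f.
M_n = T(d − a/2) = 174.6 × (18.2 − 0.398) = 3108.2 kip·in.
M_n = 3108.2/12 = 259.02 kip·ft.

M_n ≈ 259 kip·ft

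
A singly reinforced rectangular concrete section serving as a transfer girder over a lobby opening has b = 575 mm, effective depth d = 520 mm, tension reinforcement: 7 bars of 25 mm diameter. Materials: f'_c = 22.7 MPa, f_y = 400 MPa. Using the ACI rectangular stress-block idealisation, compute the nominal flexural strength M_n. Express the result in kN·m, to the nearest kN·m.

M_n ≈ 630 kN·m

A_s = 7 × 491 = 3437 mm².
T = A_s f_y = 3437 × 400 = 1374800 N = 1374.8 kN.
From C = T: a = T/(0.85 f'_c b) = 1374800/(0.85 × 22.7 × 575) = 123.92 mm.
M_n = T(d − a/2) = 1374.8 kN × (520 − 61.96) mm = 629.71 kN·m.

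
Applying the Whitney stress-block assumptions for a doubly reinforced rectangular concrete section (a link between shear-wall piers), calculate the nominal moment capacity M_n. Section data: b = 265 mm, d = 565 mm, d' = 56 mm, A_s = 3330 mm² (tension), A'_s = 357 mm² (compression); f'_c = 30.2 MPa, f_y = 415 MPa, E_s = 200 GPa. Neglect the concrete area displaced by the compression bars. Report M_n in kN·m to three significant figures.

M_n ≈ 661 kN·m

Assume both tension and compression steel yield.
Net tension couple steel: A_s − A'_s = 2973 mm².
a = (A_s − A'_s) f_y / (0.85 f'_c b) = 1233795/(0.85 × 30.2 × 265) = 181.37 mm.
c = a/β₁ = 181.37/0.834 = 217.47 mm; ε'_s = 0.003(c − d')/c = 0.0022 ≥ f_y/E_s = 0.0021, so compression steel does yield.
M_n = (A_s − A'_s) f_y (d − a/2) + A'_s f_y (d − d') = [1233795 × (565 − 90.685) + 148155 × (565 − 56)] × 10⁻⁶ = 585.21 + 75.41 = 660.62 kN·m.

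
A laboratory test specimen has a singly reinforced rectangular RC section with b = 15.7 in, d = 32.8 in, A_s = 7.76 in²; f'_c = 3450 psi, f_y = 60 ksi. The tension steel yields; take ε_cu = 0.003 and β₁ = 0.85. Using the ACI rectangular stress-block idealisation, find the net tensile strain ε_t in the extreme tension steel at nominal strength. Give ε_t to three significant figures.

a = A_s f_y/(0.85 f'_c b) = 10.113 in.
β₁ = 0.85, so c = a/β₁ = 10.113/0.85 = 11.898 in.
From the linear strain diagram with ε_cu = 0.003: ε_t = 0.003 (d − c)/c = 0.003 × (32.8 − 11.898)/11.898 = 0.00527.
Since ε_t ≥ 0.005, the section is tension-controlled.

ε_t ≈ 0.00527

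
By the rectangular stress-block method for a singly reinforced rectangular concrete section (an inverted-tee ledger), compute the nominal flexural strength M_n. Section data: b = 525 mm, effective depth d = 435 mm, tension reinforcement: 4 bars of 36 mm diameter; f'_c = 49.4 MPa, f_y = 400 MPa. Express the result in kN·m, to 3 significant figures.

M_n ≈ 648 kN·m

A_s = 4 × 1018 = 4072 mm².
T = A_s f_y = 4072 × 400 = 1628800 N = 1628.8 kN.
From C = T: a = T/(0.85 f'_c b) = 1628800/(0.85 × 49.4 × 525) = 73.89 mm.
M_n = T(d − a/2) = 1628.8 kN × (435 − 36.945) mm = 648.35 kN·m.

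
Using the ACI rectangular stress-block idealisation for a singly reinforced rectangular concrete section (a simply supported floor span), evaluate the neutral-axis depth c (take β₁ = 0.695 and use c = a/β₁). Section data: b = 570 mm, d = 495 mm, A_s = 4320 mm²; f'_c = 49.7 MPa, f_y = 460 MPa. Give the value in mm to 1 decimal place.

T = A_s f_y = 4320 × 460 = 1987200 N = 1987.2 kN.
Setting C = 0.85 f'_c a b equal to T: a = 1987200/(0.85 × 49.7 × 570) = 82.526 mm.
With β₁ = 0.695, c = a/β₁ = 82.526/0.695 = 118.7 mm.

c ≈ 118.7 mm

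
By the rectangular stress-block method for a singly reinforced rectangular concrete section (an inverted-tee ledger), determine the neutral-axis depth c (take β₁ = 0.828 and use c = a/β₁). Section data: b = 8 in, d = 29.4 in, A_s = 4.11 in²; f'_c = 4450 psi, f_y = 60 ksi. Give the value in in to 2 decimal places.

c ≈ 9.84 in

T = A_s f_y = 4.11 × 60 = 246.6 kips.
a = T/(0.85 f'_c b) = 246.6/(0.85 × 4.45 × 8) = 8.1494 in.
With β₁ = 0.828, c = a/β₁ = 8.1494/0.828 = 9.84 in.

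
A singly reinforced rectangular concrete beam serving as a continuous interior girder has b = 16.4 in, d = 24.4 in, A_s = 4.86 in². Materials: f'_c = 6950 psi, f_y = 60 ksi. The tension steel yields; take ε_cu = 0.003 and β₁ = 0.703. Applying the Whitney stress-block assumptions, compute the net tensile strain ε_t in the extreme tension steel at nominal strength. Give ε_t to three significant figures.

ε_t ≈ 0.0141

a = A_s f_y/(0.85 f'_c b) = 3.010 in.
β₁ = 0.703, so c = a/β₁ = 3.010/0.703 = 4.282 in.
From the linear strain diagram with ε_cu = 0.003: ε_t = 0.003 (d − c)/c = 0.003 × (24.4 − 4.282)/4.282 = 0.0141.
Since ε_t ≥ 0.005, the section is tension-controlled.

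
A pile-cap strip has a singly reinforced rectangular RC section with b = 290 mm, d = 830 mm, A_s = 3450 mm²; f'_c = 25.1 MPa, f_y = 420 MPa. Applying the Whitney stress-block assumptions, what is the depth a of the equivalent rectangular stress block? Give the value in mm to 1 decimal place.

a ≈ 234.2 mm

T = A_s f_y = 3450 × 420 = 1449000 N = 1449 kN.
Setting C = 0.85 f'_c a b equal to T: a = 1449000/(0.85 × 25.1 × 290) = 234.2 mm.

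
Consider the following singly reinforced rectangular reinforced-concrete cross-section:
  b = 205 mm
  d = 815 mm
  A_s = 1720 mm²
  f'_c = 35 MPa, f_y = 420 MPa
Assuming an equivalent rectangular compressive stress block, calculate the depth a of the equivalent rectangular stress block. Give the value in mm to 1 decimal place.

a ≈ 118.5 mm

T = A_s f_y = 1720 × 420 = 722400 N = 722.4 kN.
Setting C = 0.85 f'_c a b equal to T: a = 722400/(0.85 × 35 × 205) = 118.5 mm.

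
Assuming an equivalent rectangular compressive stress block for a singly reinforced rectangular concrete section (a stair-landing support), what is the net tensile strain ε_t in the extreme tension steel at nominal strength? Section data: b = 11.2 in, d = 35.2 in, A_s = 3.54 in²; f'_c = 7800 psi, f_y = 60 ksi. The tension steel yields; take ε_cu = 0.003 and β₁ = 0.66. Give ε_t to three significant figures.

ε_t ≈ 0.0214

a = A_s f_y/(0.85 f'_c b) = 2.860 in.
β₁ = 0.66, so c = a/β₁ = 2.860/0.66 = 4.333 in.
From the linear strain diagram with ε_cu = 0.003: ε_t = 0.003 (d − c)/c = 0.003 × (35.2 − 4.333)/4.333 = 0.0214.
Since ε_t ≥ 0.005, the section is tension-controlled.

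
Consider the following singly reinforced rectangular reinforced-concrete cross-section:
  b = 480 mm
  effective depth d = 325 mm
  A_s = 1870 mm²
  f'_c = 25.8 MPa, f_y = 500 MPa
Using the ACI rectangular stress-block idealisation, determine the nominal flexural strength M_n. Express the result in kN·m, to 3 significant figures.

T = A_s f_y = 1870 × 500 = 935000 N = 935 kN.
From C = T: a = T/(0.85 f'_c b) = 935000/(0.85 × 25.8 × 480) = 88.82 mm.
M_n = T(d − a/2) = 935 kN × (325 − 44.41) mm = 262.35 kN·m.

M_n ≈ 262 kN·m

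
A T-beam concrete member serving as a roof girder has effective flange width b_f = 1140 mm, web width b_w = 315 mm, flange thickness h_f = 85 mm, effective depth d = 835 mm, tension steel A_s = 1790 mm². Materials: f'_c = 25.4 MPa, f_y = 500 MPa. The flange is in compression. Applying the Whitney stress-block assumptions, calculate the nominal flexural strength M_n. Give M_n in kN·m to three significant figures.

Tension: T = A_s f_y = 1790 × 500 = 895000 N.
Try a within the flange: a = T/(0.85 f'_c b_f) = 895000/(0.85 × 25.4 × 1140) = 36.36 mm.
Since a = 36.36 ≤ h_f = 85 mm, the stress block lies entirely in the flange; analyse as a rectangular beam of width b_f.
M_n = T(d − a/2) = 895000 × (835 − 18.18) = 731.05 × 10⁶ N·mm.
M_n = 731.05 kN·m.

M_n ≈ 731 kN·m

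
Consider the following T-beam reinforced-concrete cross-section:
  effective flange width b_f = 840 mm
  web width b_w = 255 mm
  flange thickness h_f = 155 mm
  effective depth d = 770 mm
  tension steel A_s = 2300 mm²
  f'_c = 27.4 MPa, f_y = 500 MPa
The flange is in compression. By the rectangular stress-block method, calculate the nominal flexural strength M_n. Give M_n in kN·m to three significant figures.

Tension: T = A_s f_y = 2300 × 500 = 1150000 N.
Try a within the flange: a = T/(0.85 f'_c b_f) = 1150000/(0.85 × 27.4 × 840) = 58.78 mm.
Since a = 58.78 ≤ h_f = 155 mm, the stress block lies entirely in the flange; analyse as a rectangular beam of width b_f.
M_n = T(d − a/2) = 1150000 × (770 − 29.39) = 851.70 × 10⁶ N·mm.
M_n = 851.70 kN·m.

M_n ≈ 852 kN·m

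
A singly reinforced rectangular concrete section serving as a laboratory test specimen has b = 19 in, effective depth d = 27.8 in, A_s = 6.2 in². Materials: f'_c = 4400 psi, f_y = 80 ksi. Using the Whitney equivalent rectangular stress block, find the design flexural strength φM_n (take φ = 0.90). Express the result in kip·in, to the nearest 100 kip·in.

φM_n ≈ 10900 kip·in

T = A_s f_y = 6.2 × 80 = 496 kips.
a = T/(0.85 f'_c b) = 496/(0.85 × 4.4 × 19) = 6.980 in.
M_n = T(d − a/2) = 496 × (27.8 − 3.49) = 12057.8 kip·in.
φM_n = 0.90 × 12057.8 = 10852.0 kip·in.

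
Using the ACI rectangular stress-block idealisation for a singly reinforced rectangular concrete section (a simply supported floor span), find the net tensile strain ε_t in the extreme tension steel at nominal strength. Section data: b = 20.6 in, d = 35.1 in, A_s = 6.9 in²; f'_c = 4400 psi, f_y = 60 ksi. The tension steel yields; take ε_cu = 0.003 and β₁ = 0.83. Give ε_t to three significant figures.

ε_t ≈ 0.0133

a = A_s f_y/(0.85 f'_c b) = 5.374 in.
β₁ = 0.83, so c = a/β₁ = 5.374/0.83 = 6.475 in.
From the linear strain diagram with ε_cu = 0.003: ε_t = 0.003 (d − c)/c = 0.003 × (35.1 − 6.475)/6.475 = 0.0133.
Since ε_t ≥ 0.005, the section is tension-controlled.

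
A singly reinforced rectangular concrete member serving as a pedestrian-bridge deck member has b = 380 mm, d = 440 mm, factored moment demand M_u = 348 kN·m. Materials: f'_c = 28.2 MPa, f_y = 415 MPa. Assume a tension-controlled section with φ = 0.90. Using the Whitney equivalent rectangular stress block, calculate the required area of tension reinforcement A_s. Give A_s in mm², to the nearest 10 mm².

A_s ≈ 2420 mm²

M_n = M_u/φ = 348/0.90 = 386.667 kN·m.
With M_n = 0.85 f'_c a b (d − a/2), solve the quadratic for a:
a = d − √(d² − 2M_n/(0.85 f'_c b)) = 440 − √(440² − 2 × 386.667×10⁶/(0.85 × 28.2 × 380)) = 110.31 mm.
A_s = 0.85 f'_c a b / f_y = 0.85 × 28.2 × 110.31 × 380 / 415 = 2421.1 mm².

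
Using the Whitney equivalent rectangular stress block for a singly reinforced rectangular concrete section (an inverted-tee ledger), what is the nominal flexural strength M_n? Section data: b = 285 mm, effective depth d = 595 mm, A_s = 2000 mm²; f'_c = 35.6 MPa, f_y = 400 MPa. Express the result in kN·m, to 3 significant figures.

M_n ≈ 439 kN·m

T = A_s f_y = 2000 × 400 = 800000 N = 800 kN.
From C = T: a = T/(0.85 f'_c b) = 800000/(0.85 × 35.6 × 285) = 92.76 mm.
M_n = T(d − a/2) = 800 kN × (595 − 46.38) mm = 438.90 kN·m.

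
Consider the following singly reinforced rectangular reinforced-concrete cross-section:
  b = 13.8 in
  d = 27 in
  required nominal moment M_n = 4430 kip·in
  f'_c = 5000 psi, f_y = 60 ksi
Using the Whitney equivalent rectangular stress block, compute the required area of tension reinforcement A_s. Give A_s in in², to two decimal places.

A_s ≈ 2.89 in²

From M_n = 0.85 f'_c a b (d − a/2):
a = d − √(d² − 2M_n/(0.85 f'_c b)) = 27 − √(27² − 2 × 4430/(0.85 × 5 × 13.8)) = 2.960 in.
A_s = 0.85 f'_c a b / f_y = 0.85 × 5 × 2.960 × 13.8 / 60 = 2.893 in².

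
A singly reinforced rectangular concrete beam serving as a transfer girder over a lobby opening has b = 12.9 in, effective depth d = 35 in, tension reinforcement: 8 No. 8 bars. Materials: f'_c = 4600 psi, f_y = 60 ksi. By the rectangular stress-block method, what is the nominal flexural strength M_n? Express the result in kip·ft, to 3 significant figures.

M_n ≈ 987 kip·ft

A_s = 8 × 0.79 = 6.32 in².
T = A_s f_y = 6.32 × 60 = 379.2 kips.
a = T/(0.85 f'_c b) = 379.2/(0.85 × 4.6 × 12.9) = 7.518 in.
M_n = T(d − a/2) = 379.2 × (35 − 3.759) = 11846.6 kip·in = 11846.6/12 = 987.22 kip·ft.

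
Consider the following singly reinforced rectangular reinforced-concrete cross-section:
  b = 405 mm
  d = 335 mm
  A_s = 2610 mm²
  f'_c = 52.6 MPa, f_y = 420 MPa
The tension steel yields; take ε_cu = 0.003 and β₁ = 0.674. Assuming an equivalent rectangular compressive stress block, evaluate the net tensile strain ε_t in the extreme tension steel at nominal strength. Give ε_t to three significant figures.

a = A_s f_y/(0.85 f'_c b) = 60.54 mm.
β₁ = 0.674, so c = a/β₁ = 60.54/0.674 = 89.82 mm.
From the linear strain diagram with ε_cu = 0.003: ε_t = 0.003 (d − c)/c = 0.003 × (335 − 89.82)/89.82 = 0.00819.
Since ε_t ≥ 0.005, the section is tension-controlled.

ε_t ≈ 0.00819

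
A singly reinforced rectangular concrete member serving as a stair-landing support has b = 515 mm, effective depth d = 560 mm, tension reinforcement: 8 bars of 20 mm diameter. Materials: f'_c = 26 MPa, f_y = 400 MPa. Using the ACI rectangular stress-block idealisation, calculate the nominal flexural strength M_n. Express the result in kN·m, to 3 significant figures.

M_n ≈ 518 kN·m

A_s = 8 × 314 = 2512 mm².
T = A_s f_y = 2512 × 400 = 1004800 N = 1004.8 kN.
From C = T: a = T/(0.85 f'_c b) = 1004800/(0.85 × 26 × 515) = 88.28 mm.
M_n = T(d − a/2) = 1004.8 kN × (560 − 44.14) mm = 518.34 kN·m.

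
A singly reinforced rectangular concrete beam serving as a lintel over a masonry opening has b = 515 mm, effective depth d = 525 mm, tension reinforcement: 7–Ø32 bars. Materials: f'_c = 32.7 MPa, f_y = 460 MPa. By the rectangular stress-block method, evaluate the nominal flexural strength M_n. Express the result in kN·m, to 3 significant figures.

A_s = 7 × 804 = 5628 mm².
T = A_s f_y = 5628 × 460 = 2588880 N = 2588.88 kN.
From C = T: a = T/(0.85 f'_c b) = 2588880/(0.85 × 32.7 × 515) = 180.86 mm.
M_n = T(d − a/2) = 2588.88 kN × (525 − 90.43) mm = 1125.05 kN·m.

M_n ≈ 1130 kN·m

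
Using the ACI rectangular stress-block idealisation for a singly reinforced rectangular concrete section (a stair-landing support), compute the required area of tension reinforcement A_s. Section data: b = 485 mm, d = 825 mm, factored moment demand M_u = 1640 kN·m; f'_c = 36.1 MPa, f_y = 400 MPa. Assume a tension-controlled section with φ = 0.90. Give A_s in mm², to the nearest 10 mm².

A_s ≈ 6130 mm²

M_n = M_u/φ = 1640/0.90 = 1822.22 kN·m.
With M_n = 0.85 f'_c a b (d − a/2), solve the quadratic for a:
a = d − √(d² − 2M_n/(0.85 f'_c b)) = 825 − √(825² − 2 × 1822.22×10⁶/(0.85 × 36.1 × 485)) = 164.89 mm.
A_s = 0.85 f'_c a b / f_y = 0.85 × 36.1 × 164.89 × 485 / 400 = 6134.8 mm².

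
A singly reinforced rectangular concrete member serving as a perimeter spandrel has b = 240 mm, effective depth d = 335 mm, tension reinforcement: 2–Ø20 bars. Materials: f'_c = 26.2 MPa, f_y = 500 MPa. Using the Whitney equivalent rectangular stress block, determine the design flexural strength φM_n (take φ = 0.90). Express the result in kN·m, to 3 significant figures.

A_s = 2 × 314 = 628 mm².
T = A_s f_y = 628 × 500 = 314000 N = 314 kN.
From C = T: a = T/(0.85 f'_c b) = 314000/(0.85 × 26.2 × 240) = 58.75 mm.
M_n = T(d − a/2) = 314 kN × (335 − 29.375) mm = 95.97 kN·m.
φM_n = 0.90 × 95.97 = 86.37 kN·m.

φM_n ≈ 86.4 kN·m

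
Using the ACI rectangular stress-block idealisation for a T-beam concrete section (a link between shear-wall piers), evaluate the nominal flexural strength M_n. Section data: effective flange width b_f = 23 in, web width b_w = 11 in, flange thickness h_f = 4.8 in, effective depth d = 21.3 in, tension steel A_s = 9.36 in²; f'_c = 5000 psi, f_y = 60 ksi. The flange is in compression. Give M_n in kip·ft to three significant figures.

Tension: T = A_s f_y = 9.36 × 60 = 561.6 kips.
Try a within the flange: a = T/(0.85 f'_c b_f) = 561.6/(0.85 × 5 × 23) = 5.745 in.
a = 5.745 > h_f = 4.8 in: the block extends into the web. Split into flange-overhang and web parts.
C_f = 0.85 f'_c (b_f − b_w) h_f = 0.85 × 5 × (23 − 11) × 4.8 = 244.8 kips.
Remaining web compression depth: a_w = (T − C_f)/(0.85 f'_c b_w) = (561.6 − 244.8)/(0.85 × 5 × 11) = 6.776 in.
M_n = C_f(d − h_f/2) + (T − C_f)(d − a_w/2) = 244.8 × (21.3 − 2.4) + 316.8 × (21.3 − 3.388) = 4626.7 + 5674.5 = 10301.2 kip·in.
M_n = 10301.2/12 = 858.43 kip·ft.

M_n ≈ 858 kip·ft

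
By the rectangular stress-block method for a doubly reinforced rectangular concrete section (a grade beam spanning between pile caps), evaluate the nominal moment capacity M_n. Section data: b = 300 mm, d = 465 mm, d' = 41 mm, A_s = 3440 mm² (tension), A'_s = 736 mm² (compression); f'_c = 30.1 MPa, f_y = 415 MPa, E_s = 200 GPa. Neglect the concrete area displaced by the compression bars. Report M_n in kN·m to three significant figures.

M_n ≈ 569 kN·m

Assume both tension and compression steel yield.
Net tension couple steel: A_s − A'_s = 2704 mm².
a = (A_s − A'_s) f_y / (0.85 f'_c b) = 1122160/(0.85 × 30.1 × 300) = 146.20 mm.
c = a/β₁ = 146.20/0.835 = 175.09 mm; ε'_s = 0.003(c − d')/c = 0.0023 ≥ f_y/E_s = 0.0021, so compression steel does yield.
M_n = (A_s − A'_s) f_y (d − a/2) + A'_s f_y (d − d') = [1122160 × (465 − 73.1) + 305440 × (465 − 41)] × 10⁻⁶ = 439.77 + 129.51 = 569.28 kN·m.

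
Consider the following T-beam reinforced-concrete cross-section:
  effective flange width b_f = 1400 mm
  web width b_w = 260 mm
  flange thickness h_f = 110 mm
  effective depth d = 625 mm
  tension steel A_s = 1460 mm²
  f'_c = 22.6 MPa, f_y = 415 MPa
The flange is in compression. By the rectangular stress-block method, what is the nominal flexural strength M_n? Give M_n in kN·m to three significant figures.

M_n ≈ 372 kN·m

Tension: T = A_s f_y = 1460 × 415 = 605900 N.
Try a within the flange: a = T/(0.85 f'_c b_f) = 605900/(0.85 × 22.6 × 1400) = 22.53 mm.
Since a = 22.53 ≤ h_f = 110 mm, the stress block lies entirely in the flange; analyse as a rectangular beam of width b_f.
M_n = T(d − a/2) = 605900 × (625 − 11.265) = 371.86 × 10⁶ N·mm.
M_n = 371.86 kN·m.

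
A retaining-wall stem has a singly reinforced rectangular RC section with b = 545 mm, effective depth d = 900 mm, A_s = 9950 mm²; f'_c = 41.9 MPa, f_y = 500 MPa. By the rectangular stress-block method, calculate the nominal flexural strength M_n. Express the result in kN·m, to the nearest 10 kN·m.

M_n ≈ 3840 kN·m

T = A_s f_y = 9950 × 500 = 4975000 N = 4975 kN.
From C = T: a = T/(0.85 f'_c b) = 4975000/(0.85 × 41.9 × 545) = 256.31 mm.
M_n = T(d − a/2) = 4975 kN × (900 − 128.155) mm = 3839.93 kN·m.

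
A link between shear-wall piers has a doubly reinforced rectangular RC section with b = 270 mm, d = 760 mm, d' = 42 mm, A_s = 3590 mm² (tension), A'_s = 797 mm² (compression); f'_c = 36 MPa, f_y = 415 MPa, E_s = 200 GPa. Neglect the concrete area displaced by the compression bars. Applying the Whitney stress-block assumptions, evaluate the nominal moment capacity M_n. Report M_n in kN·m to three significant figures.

Assume both tension and compression steel yield.
Net tension couple steel: A_s − A'_s = 2793 mm².
a = (A_s − A'_s) f_y / (0.85 f'_c b) = 1159095/(0.85 × 36 × 270) = 140.29 mm.
c = a/β₁ = 140.29/0.793 = 176.91 mm; ε'_s = 0.003(c − d')/c = 0.0023 ≥ f_y/E_s = 0.0021, so compression steel does yield.
M_n = (A_s − A'_s) f_y (d − a/2) + A'_s f_y (d − d') = [1159095 × (760 − 70.145) + 330755 × (760 − 42)] × 10⁻⁶ = 799.61 + 237.48 = 1037.09 kN·m.

M_n ≈ 1040 kN·m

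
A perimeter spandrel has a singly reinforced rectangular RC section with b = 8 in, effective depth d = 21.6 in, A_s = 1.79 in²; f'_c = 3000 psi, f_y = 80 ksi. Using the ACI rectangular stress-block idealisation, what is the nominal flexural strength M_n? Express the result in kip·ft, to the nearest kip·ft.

M_n ≈ 216 kip·ft

T = A_s f_y = 1.79 × 80 = 143.2 kips.
a = T/(0.85 f'_c b) = 143.2/(0.85 × 3 × 8) = 7.020 in.
M_n = T(d − a/2) = 143.2 × (21.6 − 3.51) = 2590.5 kip·in = 2590.5/12 = 215.88 kip·ft.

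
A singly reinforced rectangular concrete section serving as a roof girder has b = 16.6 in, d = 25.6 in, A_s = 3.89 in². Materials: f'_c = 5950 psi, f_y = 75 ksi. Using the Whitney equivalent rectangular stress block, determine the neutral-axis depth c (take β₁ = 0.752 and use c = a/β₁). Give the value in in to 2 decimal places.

T = A_s f_y = 3.89 × 75 = 291.75 kips.
a = T/(0.85 f'_c b) = 291.75/(0.85 × 5.95 × 16.6) = 3.4751 in.
With β₁ = 0.752, c = a/β₁ = 3.4751/0.752 = 4.62 in.

c ≈ 4.62 in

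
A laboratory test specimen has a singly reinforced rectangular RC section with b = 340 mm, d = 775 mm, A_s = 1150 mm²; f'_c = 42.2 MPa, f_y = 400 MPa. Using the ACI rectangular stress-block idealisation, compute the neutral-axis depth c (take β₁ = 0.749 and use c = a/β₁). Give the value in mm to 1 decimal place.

c ≈ 50.4 mm

T = A_s f_y = 1150 × 400 = 460000 N = 460 kN.
Setting C = 0.85 f'_c a b equal to T: a = 460000/(0.85 × 42.2 × 340) = 37.718 mm.
With β₁ = 0.749, c = a/β₁ = 37.718/0.749 = 50.4 mm.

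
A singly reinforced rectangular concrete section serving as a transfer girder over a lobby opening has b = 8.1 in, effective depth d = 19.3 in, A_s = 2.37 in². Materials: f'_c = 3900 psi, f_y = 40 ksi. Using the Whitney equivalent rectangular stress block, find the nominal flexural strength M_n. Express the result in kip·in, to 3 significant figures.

T = A_s f_y = 2.37 × 40 = 94.8 kips.
a = T/(0.85 f'_c b) = 94.8/(0.85 × 3.9 × 8.1) = 3.531 in.
M_n = T(d − a/2) = 94.8 × (19.3 − 1.7655) = 1662.3 kip·in.

M_n ≈ 1660 kip·in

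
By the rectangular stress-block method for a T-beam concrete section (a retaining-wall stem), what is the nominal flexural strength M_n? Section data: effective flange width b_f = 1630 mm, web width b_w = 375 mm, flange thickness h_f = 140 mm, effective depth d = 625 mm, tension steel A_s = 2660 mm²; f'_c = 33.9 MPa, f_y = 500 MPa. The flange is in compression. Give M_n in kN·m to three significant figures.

M_n ≈ 812 kN·m

Tension: T = A_s f_y = 2660 × 500 = 1330000 N.
Try a within the flange: a = T/(0.85 f'_c b_f) = 1330000/(0.85 × 33.9 × 1630) = 28.32 mm.
Since a = 28.32 ≤ h_f = 140 mm, the stress block lies entirely in the flange; analyse as a rectangular beam of width b_f.
M_n = T(d − a/2) = 1330000 × (625 − 14.16) = 812.42 × 10⁶ N·mm.
M_n = 812.42 kN·m.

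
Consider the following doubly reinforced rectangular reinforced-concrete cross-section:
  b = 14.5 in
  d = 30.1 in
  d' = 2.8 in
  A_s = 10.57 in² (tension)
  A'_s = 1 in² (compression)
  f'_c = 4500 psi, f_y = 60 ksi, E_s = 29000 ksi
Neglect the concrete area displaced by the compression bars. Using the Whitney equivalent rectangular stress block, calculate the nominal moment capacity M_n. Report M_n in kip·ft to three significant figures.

M_n ≈ 1330 kip·ft

Assume both steels yield.
a = (A_s − A'_s) f_y/(0.85 f'_c b) = (10.57 − 1) × 60/(0.85 × 4.5 × 14.5) = 10.353 in.
c = a/β₁ = 10.353/0.825 = 12.549 in; ε'_s = 0.003(c − d')/c = 0.0023 ≥ ε_y = 0.0021, so the compression steel yields.
M_n = (A_s − A'_s) f_y (d − a/2) + A'_s f_y (d − d') = 574.2 × (30.1 − 5.1765) + 60 × (30.1 − 2.8) = 14311.1 + 1638.0 = 15949.1 kip·in = 15949.1/12 = 1329.09 kip·ft.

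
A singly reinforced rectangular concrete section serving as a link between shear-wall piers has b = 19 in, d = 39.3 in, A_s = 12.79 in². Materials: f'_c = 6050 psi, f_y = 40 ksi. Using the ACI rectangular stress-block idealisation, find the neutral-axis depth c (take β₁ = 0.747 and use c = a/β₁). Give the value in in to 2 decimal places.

c ≈ 7.01 in

T = A_s f_y = 12.79 × 40 = 511.6 kips.
a = T/(0.85 f'_c b) = 511.6/(0.85 × 6.05 × 19) = 5.2360 in.
With β₁ = 0.747, c = a/β₁ = 5.2360/0.747 = 7.01 in.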